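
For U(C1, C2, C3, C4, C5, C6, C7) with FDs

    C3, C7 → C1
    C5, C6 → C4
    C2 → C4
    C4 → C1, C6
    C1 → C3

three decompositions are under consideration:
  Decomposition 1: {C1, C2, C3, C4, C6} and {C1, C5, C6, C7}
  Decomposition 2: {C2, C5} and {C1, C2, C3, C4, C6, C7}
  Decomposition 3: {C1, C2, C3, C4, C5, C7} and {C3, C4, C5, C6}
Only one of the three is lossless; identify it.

Decomposition 3

Decomposition 1: common = {C1, C6}, closure = {C1, C3, C6} → lossy.
Decomposition 2: common = {C2}, closure = {C1, C2, C3, C4, C6} → lossy.
Decomposition 3: common = {C3, C4, C5}, closure = {C1, C3, C4, C5, C6} → lossless.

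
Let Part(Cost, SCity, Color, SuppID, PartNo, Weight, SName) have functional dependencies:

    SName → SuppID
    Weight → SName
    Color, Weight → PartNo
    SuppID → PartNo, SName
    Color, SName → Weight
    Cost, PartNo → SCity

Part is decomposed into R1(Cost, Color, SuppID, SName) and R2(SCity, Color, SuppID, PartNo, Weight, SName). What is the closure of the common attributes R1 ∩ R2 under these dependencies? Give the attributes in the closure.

Color, SuppID, PartNo, Weight, SName

R1 ∩ R2 = {Color, SuppID, SName}.
SuppID → PartNo, SName applies, adding PartNo
Color, SName → Weight applies, adding Weight
Closure: {Color, SuppID, PartNo, Weight, SName}.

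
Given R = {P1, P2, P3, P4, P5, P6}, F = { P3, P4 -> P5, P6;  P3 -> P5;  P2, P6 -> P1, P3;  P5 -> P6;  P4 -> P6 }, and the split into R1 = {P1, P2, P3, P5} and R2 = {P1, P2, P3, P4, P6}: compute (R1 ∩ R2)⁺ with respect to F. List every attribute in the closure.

R1 ∩ R2 = {P1, P2, P3}.
P3 → P5 applies, adding P5
P5 → P6 applies, adding P6
Closure: {P1, P2, P3, P5, P6}.

P1, P2, P3, P5, P6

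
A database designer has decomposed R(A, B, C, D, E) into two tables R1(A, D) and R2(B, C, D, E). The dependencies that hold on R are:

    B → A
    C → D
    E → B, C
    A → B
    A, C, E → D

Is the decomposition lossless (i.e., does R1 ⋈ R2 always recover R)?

Common attributes: R1 ∩ R2 = {D}.
No dependency enlarges {D}, so (D)⁺ = {D}.
The closure contains neither all of R1 = {A, D} nor all of R2 = {B, C, D, E}, so the common attributes are not a superkey of either fragment. The join is lossy.

No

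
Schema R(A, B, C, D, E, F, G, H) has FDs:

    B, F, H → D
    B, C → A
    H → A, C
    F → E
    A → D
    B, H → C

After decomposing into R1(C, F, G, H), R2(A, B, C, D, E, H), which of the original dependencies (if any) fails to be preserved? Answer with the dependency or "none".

Check F → E: no single fragment contains all of {E, F}, and the restricted closure of {F} across the fragments never reaches {E}.
B, F, H → D is preserved.
B, C → A is preserved.
H → A, C is preserved.
A → D is preserved.
B, H → C is preserved.

F → E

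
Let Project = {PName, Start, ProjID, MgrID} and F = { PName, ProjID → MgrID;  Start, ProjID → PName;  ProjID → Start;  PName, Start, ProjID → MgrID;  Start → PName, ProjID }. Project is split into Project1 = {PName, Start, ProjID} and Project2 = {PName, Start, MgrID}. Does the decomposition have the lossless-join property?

Yes

Common attributes: Project1 ∩ Project2 = {PName, Start}.
Closure of {PName, Start}: Start → PName, ProjID applies, adding ProjID; PName, ProjID → MgrID applies, adding MgrID. So (PName, Start)⁺ = {PName, Start, ProjID, MgrID}.
This closure contains every attribute of Project1, so Project1 ∩ Project2 → Project1. The join is lossless.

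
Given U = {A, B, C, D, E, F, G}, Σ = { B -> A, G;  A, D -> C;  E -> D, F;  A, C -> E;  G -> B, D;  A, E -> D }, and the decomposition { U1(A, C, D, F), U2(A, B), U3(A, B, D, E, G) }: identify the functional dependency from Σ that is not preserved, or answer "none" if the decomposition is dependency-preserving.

Check E → D, F: no single fragment contains all of {D, E, F}, and the restricted closure of {E} across the fragments never reaches {D, F}.
B → A, G is preserved.
A, D → C is preserved.
A, C → E is preserved.
G → B, D is preserved.
A, E → D is preserved.

E -> D, F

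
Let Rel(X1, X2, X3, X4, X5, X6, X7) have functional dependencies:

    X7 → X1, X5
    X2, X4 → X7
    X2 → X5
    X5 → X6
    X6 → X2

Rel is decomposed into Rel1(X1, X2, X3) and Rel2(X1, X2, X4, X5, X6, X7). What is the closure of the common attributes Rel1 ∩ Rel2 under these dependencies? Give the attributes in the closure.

Rel1 ∩ Rel2 = {X1, X2}.
X2 → X5 applies, adding X5
X5 → X6 applies, adding X6
Closure: {X1, X2, X5, X6}.

X1, X2, X5, X6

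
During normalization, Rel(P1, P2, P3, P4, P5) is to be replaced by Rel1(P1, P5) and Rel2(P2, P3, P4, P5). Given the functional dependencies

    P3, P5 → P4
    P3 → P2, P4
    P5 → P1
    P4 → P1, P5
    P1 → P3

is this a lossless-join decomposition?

Common attributes: Rel1 ∩ Rel2 = {P5}.
Closure of {P5}: P5 → P1 applies, adding P1; P1 → P3 applies, adding P3; P3, P5 → P4 applies, adding P4; P3 → P2, P4 applies, adding P2. So (P5)⁺ = {P1, P2, P3, P4, P5}.
This closure contains every attribute of Rel1, so Rel1 ∩ Rel2 → Rel1. The join is lossless.

Yes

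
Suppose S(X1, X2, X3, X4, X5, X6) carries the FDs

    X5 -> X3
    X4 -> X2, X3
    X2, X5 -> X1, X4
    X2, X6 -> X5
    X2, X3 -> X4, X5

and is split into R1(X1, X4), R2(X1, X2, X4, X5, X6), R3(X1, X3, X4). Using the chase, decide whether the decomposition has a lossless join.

Chase test. Columns are X1, X2, X3, X4, X5, X6; row i has aⱼ where attribute j ∈ Ri, else bᵢⱼ.
Initial tableau (one row per fragment):
  row 1: a1 b12 b13 a4 b15 b16
  row 2: a1 a2 b23 a4 a5 a6
  row 3: a1 b32 a3 a4 b35 b36
Rows 1 and 2 agree on X4; apply X4→X2, X3 and equate their X2, X3 entries.
Rows 1 and 3 agree on X4; apply X4→X2, X3 and equate their X2, X3 entries.
Rows 1 and 2 agree on X2, X3; apply X2, X3→X4, X5 and equate their X4, X5 entries.
Rows 1 and 3 agree on X2, X3; apply X2, X3→X4, X5 and equate their X4, X5 entries.
Row 2 is now all distinguished symbols — the join is lossless.

Yes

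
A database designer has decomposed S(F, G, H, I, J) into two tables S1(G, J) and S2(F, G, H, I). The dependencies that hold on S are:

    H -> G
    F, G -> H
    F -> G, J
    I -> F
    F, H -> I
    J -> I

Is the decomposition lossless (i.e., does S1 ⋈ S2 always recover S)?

Common attributes: S1 ∩ S2 = {G}.
No dependency enlarges {G}, so (G)⁺ = {G}.
The closure contains neither all of S1 = {G, J} nor all of S2 = {F, G, H, I}, so the common attributes are not a superkey of either fragment. The join is lossy.

No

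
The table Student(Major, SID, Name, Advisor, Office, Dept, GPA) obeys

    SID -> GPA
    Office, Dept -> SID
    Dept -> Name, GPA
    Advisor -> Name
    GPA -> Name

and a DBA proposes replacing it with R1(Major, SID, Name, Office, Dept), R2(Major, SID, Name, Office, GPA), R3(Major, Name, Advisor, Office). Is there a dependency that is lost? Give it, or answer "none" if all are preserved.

Check Dept → Name, GPA: no single fragment contains all of {Name, Dept, GPA}, and the restricted closure of {Dept} across the fragments never reaches {Name, GPA}.
SID → GPA is preserved.
Office, Dept → SID is preserved.
Advisor → Name is preserved.
GPA → Name is preserved.

Dept -> Name, GPA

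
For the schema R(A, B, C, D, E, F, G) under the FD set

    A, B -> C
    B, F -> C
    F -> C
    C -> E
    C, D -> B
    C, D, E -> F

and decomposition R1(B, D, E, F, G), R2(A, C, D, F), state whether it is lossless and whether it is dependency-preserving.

lossy and not dependency-preserving

Lossless test: (D, F)⁺ = {B, C, D, E, F}, which is a superkey of neither fragment — lossy.
Dependency preservation: the restricted closure of {A, B} across the fragments never reaches {C}, so A, B → C cannot be enforced without a join — not preserved.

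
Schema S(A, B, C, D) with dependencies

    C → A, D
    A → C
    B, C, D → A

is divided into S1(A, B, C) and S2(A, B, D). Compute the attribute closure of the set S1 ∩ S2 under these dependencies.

S1 ∩ S2 = {A, B}.
A → C applies, adding C
C → A, D applies, adding D
Closure: {A, B, C, D}.

A, B, C, D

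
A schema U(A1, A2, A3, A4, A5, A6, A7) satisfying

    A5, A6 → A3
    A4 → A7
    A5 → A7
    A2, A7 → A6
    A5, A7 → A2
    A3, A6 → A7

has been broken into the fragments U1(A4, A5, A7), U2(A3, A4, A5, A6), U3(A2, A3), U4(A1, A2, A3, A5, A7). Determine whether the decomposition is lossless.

Chase test. Columns are A1, A2, A3, A4, A5, A6, A7; row i has aⱼ where attribute j ∈ Ui, else bᵢⱼ.
Initial tableau (one row per fragment):
  row 1: b11 b12 b13 a4 a5 b16 a7
  row 2: b21 b22 a3 a4 a5 a6 b27
  row 3: b31 a2 a3 b34 b35 b36 b37
  row 4: a1 a2 a3 b44 a5 b46 a7
Rows 1 and 2 agree on A4; apply A4→A7 and equate their A7 entries.
Rows 1 and 2 agree on A5, A7; apply A5, A7→A2 and equate their A2 entries.
Rows 1 and 4 agree on A5, A7; apply A5, A7→A2 and equate their A2 entries.
Rows 1 and 2 agree on A2, A7; apply A2, A7→A6 and equate their A6 entries.
Rows 1 and 4 agree on A2, A7; apply A2, A7→A6 and equate their A6 entries.
Rows 1 and 2 agree on A5, A6; apply A5, A6→A3 and equate their A3 entries.
No row becomes fully distinguished — the join is lossy.

No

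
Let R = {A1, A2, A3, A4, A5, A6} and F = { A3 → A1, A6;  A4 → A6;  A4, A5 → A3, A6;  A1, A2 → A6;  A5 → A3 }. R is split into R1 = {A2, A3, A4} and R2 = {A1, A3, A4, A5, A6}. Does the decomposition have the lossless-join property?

Common attributes: R1 ∩ R2 = {A3, A4}.
Closure of {A3, A4}: A3 → A1, A6 applies, adding A1, A6. So (A3, A4)⁺ = {A1, A3, A4, A6}.
The closure contains neither all of R1 = {A2, A3, A4} nor all of R2 = {A1, A3, A4, A5, A6}, so the common attributes are not a superkey of either fragment. The join is lossy.

No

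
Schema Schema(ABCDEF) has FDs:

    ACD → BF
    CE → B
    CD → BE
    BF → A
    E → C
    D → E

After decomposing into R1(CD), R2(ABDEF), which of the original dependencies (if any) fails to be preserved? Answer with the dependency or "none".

Check E → C: no single fragment contains all of {CE}, and the restricted closure of {E} across the fragments never reaches {C}.
ACD → BF is preserved.
CE → B is preserved.
CD → BE is preserved.
BF → A is preserved.
D → E is preserved.

E → C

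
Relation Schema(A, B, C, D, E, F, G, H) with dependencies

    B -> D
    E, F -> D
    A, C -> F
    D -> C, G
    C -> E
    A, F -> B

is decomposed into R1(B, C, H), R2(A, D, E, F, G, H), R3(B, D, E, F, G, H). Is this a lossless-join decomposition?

No

Chase test. Columns are A, B, C, D, E, F, G, H; row i has aⱼ where attribute j ∈ Ri, else bᵢⱼ.
Initial tableau (one row per fragment):
  row 1: b11 a2 a3 b14 b15 b16 b17 a8
  row 2: a1 b22 b23 a4 a5 a6 a7 a8
  row 3: b31 a2 b33 a4 a5 a6 a7 a8
Rows 1 and 3 agree on B; apply B→D and equate their D entries.
Rows 1 and 2 agree on D; apply D→C, G and equate their C, G entries.
Rows 1 and 3 agree on D; apply D→C, G and equate their C, G entries.
Rows 1 and 2 agree on C; apply C→E and equate their E entries.
No row becomes fully distinguished — the join is lossy.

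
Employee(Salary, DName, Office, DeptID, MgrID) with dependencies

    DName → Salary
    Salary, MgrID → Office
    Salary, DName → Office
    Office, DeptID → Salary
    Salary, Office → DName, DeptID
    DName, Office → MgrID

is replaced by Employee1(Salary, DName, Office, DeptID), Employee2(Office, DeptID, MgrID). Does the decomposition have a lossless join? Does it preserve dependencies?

lossless but not dependency-preserving

Lossless test: (Office, DeptID)⁺ = {Salary, DName, Office, DeptID, MgrID}, which contains all of one fragment — lossless.
Dependency preservation: the restricted closure of {Salary, MgrID} across the fragments never reaches {Office}, so Salary, MgrID → Office cannot be enforced without a join — not preserved.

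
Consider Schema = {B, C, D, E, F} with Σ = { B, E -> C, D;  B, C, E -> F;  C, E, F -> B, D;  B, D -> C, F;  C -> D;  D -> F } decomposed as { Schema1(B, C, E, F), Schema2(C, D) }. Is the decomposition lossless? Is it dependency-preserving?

Lossless test: (C)⁺ = {C, D, F}, which contains all of one fragment — lossless.
Dependency preservation: the restricted closure of {B, D} across the fragments never reaches {C, F}, so B, D → C, F cannot be enforced without a join — not preserved.

lossless but not dependency-preserving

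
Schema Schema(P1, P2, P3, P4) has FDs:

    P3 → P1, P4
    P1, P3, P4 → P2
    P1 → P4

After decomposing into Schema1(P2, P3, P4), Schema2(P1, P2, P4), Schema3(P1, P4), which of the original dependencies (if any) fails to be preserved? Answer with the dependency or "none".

Check P3 → P1, P4: no single fragment contains all of {P1, P3, P4}, and the restricted closure of {P3} across the fragments never reaches {P1, P4}.
P1, P3, P4 → P2 is preserved.
P1 → P4 is preserved.

P3 → P1, P4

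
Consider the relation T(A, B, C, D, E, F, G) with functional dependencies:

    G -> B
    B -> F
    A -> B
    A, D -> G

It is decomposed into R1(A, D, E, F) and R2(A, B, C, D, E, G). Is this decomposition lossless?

Common attributes: R1 ∩ R2 = {A, D, E}.
Closure of {A, D, E}: A → B applies, adding B; A, D → G applies, adding G; B → F applies, adding F. So (A, D, E)⁺ = {A, B, D, E, F, G}.
This closure contains every attribute of R1, so R1 ∩ R2 → R1. The join is lossless.

Yes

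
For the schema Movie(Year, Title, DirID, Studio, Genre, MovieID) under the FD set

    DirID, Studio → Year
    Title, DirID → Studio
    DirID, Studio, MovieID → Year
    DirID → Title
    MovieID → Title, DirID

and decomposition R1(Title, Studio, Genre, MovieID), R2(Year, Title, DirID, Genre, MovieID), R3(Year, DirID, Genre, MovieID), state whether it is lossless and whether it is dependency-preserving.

Lossless test (chase): Rows 2 and 3 agree on DirID; apply DirID→Title and equate their Title entries. Rows 1 and 2 agree on MovieID; apply MovieID→Title, DirID and equate their Title, DirID entries. Rows 1 and 2 agree on Title, DirID; apply Title, DirID→Studio and equate their Studio entries. Rows 1 and 3 agree on Title, DirID; apply Title, DirID→Studio and equate their Studio entries. Rows 1 and 2 agree on DirID, Studio, MovieID; apply DirID, Studio, MovieID→Year and equate their Year entries. Row 1 is now all distinguished symbols — the join is lossless.
Dependency preservation: the restricted closure of {Title, DirID} across the fragments never reaches {Studio}, so Title, DirID → Studio cannot be enforced without a join — not preserved.

lossless but not dependency-preserving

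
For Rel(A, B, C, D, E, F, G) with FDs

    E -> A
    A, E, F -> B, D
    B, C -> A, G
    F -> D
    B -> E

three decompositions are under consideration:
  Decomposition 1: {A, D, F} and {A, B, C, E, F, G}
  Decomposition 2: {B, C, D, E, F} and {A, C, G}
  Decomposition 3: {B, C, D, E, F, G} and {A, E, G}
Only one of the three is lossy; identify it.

Decomposition 1: common = {A, F}, closure = {A, D, F} → lossless.
Decomposition 2: common = {C}, closure = {C} → lossy.
Decomposition 3: common = {E, G}, closure = {A, E, G} → lossless.

Decomposition 2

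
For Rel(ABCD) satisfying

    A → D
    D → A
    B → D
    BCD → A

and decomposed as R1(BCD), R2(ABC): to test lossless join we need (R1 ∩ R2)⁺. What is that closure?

R1 ∩ R2 = {BC}.
B → D applies, adding D
BCD → A applies, adding A
Closure: {ABCD}.

ABCD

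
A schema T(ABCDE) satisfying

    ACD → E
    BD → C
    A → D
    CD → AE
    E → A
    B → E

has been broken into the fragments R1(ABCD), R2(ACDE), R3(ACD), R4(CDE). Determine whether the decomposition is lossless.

Chase test. Columns are ABCDE; row i has aⱼ where attribute j ∈ Ri, else bᵢⱼ.
Initial tableau (one row per fragment):
  row 1: a1 a2 a3 a4 b15
  row 2: a1 b22 a3 a4 a5
  row 3: a1 b32 a3 a4 b35
  row 4: b41 b42 a3 a4 a5
Rows 1 and 2 agree on ACD; apply ACD→E and equate their E entries.
Rows 1 and 3 agree on ACD; apply ACD→E and equate their E entries.
Rows 1 and 4 agree on CD; apply CD→AE and equate their AE entries.
Row 1 is now all distinguished symbols — the join is lossless.

Yes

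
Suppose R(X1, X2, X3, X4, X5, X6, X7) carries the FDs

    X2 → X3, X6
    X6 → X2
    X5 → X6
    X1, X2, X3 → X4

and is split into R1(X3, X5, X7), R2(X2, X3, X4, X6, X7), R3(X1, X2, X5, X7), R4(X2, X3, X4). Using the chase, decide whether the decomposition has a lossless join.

No

Chase test. Columns are X1, X2, X3, X4, X5, X6, X7; row i has aⱼ where attribute j ∈ Ri, else bᵢⱼ.
Initial tableau (one row per fragment):
  row 1: b11 b12 a3 b14 a5 b16 a7
  row 2: b21 a2 a3 a4 b25 a6 a7
  row 3: a1 a2 b33 b34 a5 b36 a7
  row 4: b41 a2 a3 a4 b45 b46 b47
Rows 2 and 3 agree on X2; apply X2→X3, X6 and equate their X3, X6 entries.
Rows 2 and 4 agree on X2; apply X2→X3, X6 and equate their X3, X6 entries.
Rows 1 and 3 agree on X5; apply X5→X6 and equate their X6 entries.
Rows 1 and 2 agree on X6; apply X6→X2 and equate their X2 entries.
No row becomes fully distinguished — the join is lossy.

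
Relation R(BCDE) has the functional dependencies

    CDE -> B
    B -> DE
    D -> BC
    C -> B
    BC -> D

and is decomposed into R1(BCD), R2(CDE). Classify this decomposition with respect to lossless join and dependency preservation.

lossless and dependency-preserving

Lossless test: (CD)⁺ = {BCDE}, which contains all of one fragment — lossless.
Dependency preservation: CDE → B; B → DE are not contained in any single fragment, but the restricted closure of each left-hand side across the fragments still reaches the right-hand side; the remaining FDs each lie inside some fragment. All dependencies are preserved.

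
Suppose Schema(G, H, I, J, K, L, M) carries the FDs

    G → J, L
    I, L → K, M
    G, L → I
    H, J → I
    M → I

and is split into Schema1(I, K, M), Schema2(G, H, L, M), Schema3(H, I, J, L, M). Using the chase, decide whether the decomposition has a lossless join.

No

Chase test. Columns are G, H, I, J, K, L, M; row i has aⱼ where attribute j ∈ Schemai, else bᵢⱼ.
Initial tableau (one row per fragment):
  row 1: b11 b12 a3 b14 a5 b16 a7
  row 2: a1 a2 b23 b24 b25 a6 a7
  row 3: b31 a2 a3 a4 b35 a6 a7
Rows 1 and 2 agree on M; apply M→I and equate their I entries.
Rows 2 and 3 agree on I, L; apply I, L→K, M and equate their K, M entries.
No row becomes fully distinguished — the join is lossy.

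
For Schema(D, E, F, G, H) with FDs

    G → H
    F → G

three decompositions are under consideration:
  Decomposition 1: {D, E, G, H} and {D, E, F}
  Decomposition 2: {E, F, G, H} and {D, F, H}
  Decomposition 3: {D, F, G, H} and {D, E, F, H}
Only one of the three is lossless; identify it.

Decomposition 3

Decomposition 1: common = {D, E}, closure = {D, E} → lossy.
Decomposition 2: common = {F, H}, closure = {F, G, H} → lossy.
Decomposition 3: common = {D, F, H}, closure = {D, F, G, H} → lossless.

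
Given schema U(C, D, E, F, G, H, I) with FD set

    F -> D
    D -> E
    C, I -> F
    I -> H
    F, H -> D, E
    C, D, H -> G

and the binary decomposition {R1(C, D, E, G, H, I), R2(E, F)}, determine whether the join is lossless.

No

Common attributes: R1 ∩ R2 = {E}.
No dependency enlarges {E}, so (E)⁺ = {E}.
The closure contains neither all of R1 = {C, D, E, G, H, I} nor all of R2 = {E, F}, so the common attributes are not a superkey of either fragment. The join is lossy.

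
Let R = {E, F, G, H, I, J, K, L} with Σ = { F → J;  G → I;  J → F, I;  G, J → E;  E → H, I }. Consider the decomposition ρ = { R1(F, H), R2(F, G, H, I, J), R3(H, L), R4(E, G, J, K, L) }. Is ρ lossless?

Chase test. Columns are E, F, G, H, I, J, K, L; row i has aⱼ where attribute j ∈ Ri, else bᵢⱼ.
Initial tableau (one row per fragment):
  row 1: b11 a2 b13 a4 b15 b16 b17 b18
  row 2: b21 a2 a3 a4 a5 a6 b27 b28
  row 3: b31 b32 b33 a4 b35 b36 b37 a8
  row 4: a1 b42 a3 b44 b45 a6 a7 a8
Rows 1 and 2 agree on F; apply F→J and equate their J entries.
Rows 2 and 4 agree on G; apply G→I and equate their I entries.
Rows 1 and 2 agree on J; apply J→F, I and equate their F, I entries.
Rows 1 and 4 agree on J; apply J→F, I and equate their F, I entries.
Rows 2 and 4 agree on G, J; apply G, J→E and equate their E entries.
Rows 2 and 4 agree on E; apply E→H, I and equate their H, I entries.
Row 4 is now all distinguished symbols — the join is lossless.

Yes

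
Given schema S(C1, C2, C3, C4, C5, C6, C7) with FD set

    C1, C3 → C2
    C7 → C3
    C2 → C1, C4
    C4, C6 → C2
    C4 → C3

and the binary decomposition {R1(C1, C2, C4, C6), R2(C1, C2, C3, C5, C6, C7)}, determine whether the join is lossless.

Yes

Common attributes: R1 ∩ R2 = {C1, C2, C6}.
Closure of {C1, C2, C6}: C2 → C1, C4 applies, adding C4; C4 → C3 applies, adding C3. So (C1, C2, C6)⁺ = {C1, C2, C3, C4, C6}.
This closure contains every attribute of R1, so R1 ∩ R2 → R1. The join is lossless.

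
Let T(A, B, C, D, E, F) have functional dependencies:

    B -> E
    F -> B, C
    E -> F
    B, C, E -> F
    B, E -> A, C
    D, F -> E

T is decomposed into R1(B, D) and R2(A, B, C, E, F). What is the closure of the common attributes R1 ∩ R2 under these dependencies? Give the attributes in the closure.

R1 ∩ R2 = {B}.
B → E applies, adding E
E → F applies, adding F
B, E → A, C applies, adding A, C
Closure: {A, B, C, E, F}.

A, B, C, E, F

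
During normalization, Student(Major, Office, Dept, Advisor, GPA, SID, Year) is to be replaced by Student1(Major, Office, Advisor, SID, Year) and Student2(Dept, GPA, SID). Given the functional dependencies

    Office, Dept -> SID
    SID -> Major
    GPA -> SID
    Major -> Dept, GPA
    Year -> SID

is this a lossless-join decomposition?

Yes

Common attributes: Student1 ∩ Student2 = {SID}.
Closure of {SID}: SID → Major applies, adding Major; Major → Dept, GPA applies, adding Dept, GPA. So (SID)⁺ = {Major, Dept, GPA, SID}.
This closure contains every attribute of Student2, so Student1 ∩ Student2 → Student2. The join is lossless.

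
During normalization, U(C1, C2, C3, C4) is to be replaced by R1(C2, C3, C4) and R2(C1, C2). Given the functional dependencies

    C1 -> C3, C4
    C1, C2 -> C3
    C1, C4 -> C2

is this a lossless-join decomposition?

Common attributes: R1 ∩ R2 = {C2}.
No dependency enlarges {C2}, so (C2)⁺ = {C2}.
The closure contains neither all of R1 = {C2, C3, C4} nor all of R2 = {C1, C2}, so the common attributes are not a superkey of either fragment. The join is lossy.

No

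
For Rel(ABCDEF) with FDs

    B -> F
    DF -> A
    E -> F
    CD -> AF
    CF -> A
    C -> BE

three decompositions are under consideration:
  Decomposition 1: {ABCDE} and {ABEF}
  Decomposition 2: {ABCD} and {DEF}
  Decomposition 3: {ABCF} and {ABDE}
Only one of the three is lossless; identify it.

Decomposition 1: common = {ABE}, closure = {ABEF} → lossless.
Decomposition 2: common = {D}, closure = {D} → lossy.
Decomposition 3: common = {AB}, closure = {ABF} → lossy.

Decomposition 1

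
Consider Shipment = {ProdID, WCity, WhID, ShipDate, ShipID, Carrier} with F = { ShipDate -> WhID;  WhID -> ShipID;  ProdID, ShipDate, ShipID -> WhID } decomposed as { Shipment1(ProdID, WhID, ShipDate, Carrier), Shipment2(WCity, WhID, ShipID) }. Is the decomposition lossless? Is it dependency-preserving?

Lossless test: (WhID)⁺ = {WhID, ShipID}, which is a superkey of neither fragment — lossy.
Dependency preservation: ProdID, ShipDate, ShipID → WhID is not contained in any single fragment, but the restricted closure of its left-hand side across the fragments still reaches the right-hand side; the remaining FDs each lie inside some fragment. All dependencies are preserved.

lossy but dependency-preserving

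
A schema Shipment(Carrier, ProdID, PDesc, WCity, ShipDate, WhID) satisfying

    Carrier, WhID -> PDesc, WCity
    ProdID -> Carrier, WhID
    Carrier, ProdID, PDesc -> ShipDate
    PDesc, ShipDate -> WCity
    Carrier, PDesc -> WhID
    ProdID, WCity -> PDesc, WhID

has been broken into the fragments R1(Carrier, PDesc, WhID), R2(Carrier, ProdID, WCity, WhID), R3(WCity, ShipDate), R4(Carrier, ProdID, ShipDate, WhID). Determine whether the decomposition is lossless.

Chase test. Columns are Carrier, ProdID, PDesc, WCity, ShipDate, WhID; row i has aⱼ where attribute j ∈ Ri, else bᵢⱼ.
Initial tableau (one row per fragment):
  row 1: a1 b12 a3 b14 b15 a6
  row 2: a1 a2 b23 a4 b25 a6
  row 3: b31 b32 b33 a4 a5 b36
  row 4: a1 a2 b43 b44 a5 a6
Rows 1 and 2 agree on Carrier, WhID; apply Carrier, WhID→PDesc, WCity and equate their PDesc, WCity entries.
Rows 1 and 4 agree on Carrier, WhID; apply Carrier, WhID→PDesc, WCity and equate their PDesc, WCity entries.
Rows 2 and 4 agree on Carrier, ProdID, PDesc; apply Carrier, ProdID, PDesc→ShipDate and equate their ShipDate entries.
Row 2 is now all distinguished symbols — the join is lossless.

Yes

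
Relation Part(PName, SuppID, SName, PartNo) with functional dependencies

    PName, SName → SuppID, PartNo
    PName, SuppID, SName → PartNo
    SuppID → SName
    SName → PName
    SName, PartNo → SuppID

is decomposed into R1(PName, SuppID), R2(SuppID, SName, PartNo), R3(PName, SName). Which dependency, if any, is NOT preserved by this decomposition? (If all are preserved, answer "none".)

PName, SName → SuppID, PartNo: restricted closure across fragments reaches SuppID, PartNo.
PName, SuppID, SName → PartNo: restricted closure across fragments reaches PartNo.
SuppID → SName lies within R2.
SName → PName lies within R3.
SName, PartNo → SuppID lies within R2.
Every dependency is enforceable on the fragments, so the decomposition is dependency-preserving.

none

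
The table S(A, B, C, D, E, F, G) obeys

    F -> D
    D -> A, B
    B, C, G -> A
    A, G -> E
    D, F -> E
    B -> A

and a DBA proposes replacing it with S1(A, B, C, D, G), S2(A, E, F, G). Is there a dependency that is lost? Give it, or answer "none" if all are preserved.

Check F → D: no single fragment contains all of {D, F}, and the restricted closure of {F} across the fragments never reaches {D}.
D → A, B is preserved.
B, C, G → A is preserved.
A, G → E is preserved.
D, F → E is preserved.
B → A is preserved.

F -> D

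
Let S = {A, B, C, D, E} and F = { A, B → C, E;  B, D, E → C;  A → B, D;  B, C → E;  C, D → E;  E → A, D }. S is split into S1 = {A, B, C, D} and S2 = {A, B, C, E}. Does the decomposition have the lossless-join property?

Yes

Common attributes: S1 ∩ S2 = {A, B, C}.
Closure of {A, B, C}: A, B → C, E applies, adding E; A → B, D applies, adding D. So (A, B, C)⁺ = {A, B, C, D, E}.
This closure contains every attribute of S1, so S1 ∩ S2 → S1. The join is lossless.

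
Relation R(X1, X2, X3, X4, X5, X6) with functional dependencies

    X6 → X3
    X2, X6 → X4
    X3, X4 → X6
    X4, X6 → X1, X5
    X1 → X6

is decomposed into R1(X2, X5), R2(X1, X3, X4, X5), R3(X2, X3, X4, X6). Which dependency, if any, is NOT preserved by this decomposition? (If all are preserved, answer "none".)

X1 → X6

Check X1 → X6: no single fragment contains all of {X1, X6}, and the restricted closure of {X1} across the fragments never reaches {X6}.
X6 → X3 is preserved.
X2, X6 → X4 is preserved.
X3, X4 → X6 is preserved.
X4, X6 → X1, X5 is preserved.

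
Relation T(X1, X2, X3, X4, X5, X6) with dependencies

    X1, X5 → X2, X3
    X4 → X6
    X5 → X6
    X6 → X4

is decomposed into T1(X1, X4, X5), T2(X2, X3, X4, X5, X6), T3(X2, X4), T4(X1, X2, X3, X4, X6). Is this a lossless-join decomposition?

No

Chase test. Columns are X1, X2, X3, X4, X5, X6; row i has aⱼ where attribute j ∈ Ti, else bᵢⱼ.
Initial tableau (one row per fragment):
  row 1: a1 b12 b13 a4 a5 b16
  row 2: b21 a2 a3 a4 a5 a6
  row 3: b31 a2 b33 a4 b35 b36
  row 4: a1 a2 a3 a4 b45 a6
Rows 1 and 2 agree on X4; apply X4→X6 and equate their X6 entries.
Rows 1 and 3 agree on X4; apply X4→X6 and equate their X6 entries.
No row becomes fully distinguished — the join is lossy.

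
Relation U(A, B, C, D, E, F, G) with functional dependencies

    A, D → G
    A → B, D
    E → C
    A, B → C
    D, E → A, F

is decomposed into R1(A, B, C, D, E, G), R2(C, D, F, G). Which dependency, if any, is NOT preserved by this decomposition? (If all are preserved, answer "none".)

Check D, E → A, F: no single fragment contains all of {A, D, E, F}, and the restricted closure of {D, E} across the fragments never reaches {A, F}.
A, D → G is preserved.
A → B, D is preserved.
E → C is preserved.
A, B → C is preserved.

D, E → A, F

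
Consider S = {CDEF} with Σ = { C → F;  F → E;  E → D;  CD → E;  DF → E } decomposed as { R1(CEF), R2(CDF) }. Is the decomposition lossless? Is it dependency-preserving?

lossless but not dependency-preserving

Lossless test: (CF)⁺ = {CDEF}, which contains all of one fragment — lossless.
Dependency preservation: the restricted closure of {E} across the fragments never reaches {D}, so E → D cannot be enforced without a join — not preserved.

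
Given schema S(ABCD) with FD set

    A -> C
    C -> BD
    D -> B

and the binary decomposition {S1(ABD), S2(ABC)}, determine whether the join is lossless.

Common attributes: S1 ∩ S2 = {AB}.
Closure of {AB}: A → C applies, adding C; C → BD applies, adding D. So (AB)⁺ = {ABCD}.
This closure contains every attribute of S1, so S1 ∩ S2 → S1. The join is lossless.

Yes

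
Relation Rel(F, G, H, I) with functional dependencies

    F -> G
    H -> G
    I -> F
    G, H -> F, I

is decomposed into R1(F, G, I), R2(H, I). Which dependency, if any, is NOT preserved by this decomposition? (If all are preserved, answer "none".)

none

F → G lies within R1.
H → G: restricted closure across fragments reaches G.
I → F lies within R1.
G, H → F, I: restricted closure across fragments reaches F, I.
Every dependency is enforceable on the fragments, so the decomposition is dependency-preserving.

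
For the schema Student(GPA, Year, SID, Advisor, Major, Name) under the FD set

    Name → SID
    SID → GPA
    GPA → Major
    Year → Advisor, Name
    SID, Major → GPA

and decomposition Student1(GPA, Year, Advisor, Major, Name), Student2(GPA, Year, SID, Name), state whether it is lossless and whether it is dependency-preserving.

Lossless test: (GPA, Year, Name)⁺ = {GPA, Year, SID, Advisor, Major, Name}, which contains all of one fragment — lossless.
Dependency preservation: SID, Major → GPA is not contained in any single fragment, but the restricted closure of its left-hand side across the fragments still reaches the right-hand side; the remaining FDs each lie inside some fragment. All dependencies are preserved.

lossless and dependency-preserving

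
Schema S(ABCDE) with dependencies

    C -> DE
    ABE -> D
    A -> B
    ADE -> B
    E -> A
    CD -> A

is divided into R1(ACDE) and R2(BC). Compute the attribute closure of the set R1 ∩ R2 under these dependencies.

R1 ∩ R2 = {C}.
C → DE applies, adding DE
E → A applies, adding A
A → B applies, adding B
Closure: {ABCDE}.

ABCDE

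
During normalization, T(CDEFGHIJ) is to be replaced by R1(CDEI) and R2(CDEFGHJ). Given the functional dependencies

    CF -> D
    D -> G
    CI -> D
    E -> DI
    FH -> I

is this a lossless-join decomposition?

Yes

Common attributes: R1 ∩ R2 = {CDE}.
Closure of {CDE}: D → G applies, adding G; E → DI applies, adding I. So (CDE)⁺ = {CDEGI}.
This closure contains every attribute of R1, so R1 ∩ R2 → R1. The join is lossless.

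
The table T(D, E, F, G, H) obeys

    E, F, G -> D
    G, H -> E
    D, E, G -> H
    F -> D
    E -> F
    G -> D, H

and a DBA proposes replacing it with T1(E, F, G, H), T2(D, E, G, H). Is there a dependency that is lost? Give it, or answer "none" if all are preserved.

Check F → D: no single fragment contains all of {D, F}, and the restricted closure of {F} across the fragments never reaches {D}.
E, F, G → D is preserved.
G, H → E is preserved.
D, E, G → H is preserved.
E → F is preserved.
G → D, H is preserved.

F -> D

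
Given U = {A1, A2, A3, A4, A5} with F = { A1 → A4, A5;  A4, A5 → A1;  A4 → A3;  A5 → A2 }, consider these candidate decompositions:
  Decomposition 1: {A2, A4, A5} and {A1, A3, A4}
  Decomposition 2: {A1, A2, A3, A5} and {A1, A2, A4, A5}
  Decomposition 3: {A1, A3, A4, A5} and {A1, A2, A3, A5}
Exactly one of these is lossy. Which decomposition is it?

Decomposition 1

Decomposition 1: common = {A4}, closure = {A3, A4} → lossy.
Decomposition 2: common = {A1, A2, A5}, closure = {A1, A2, A3, A4, A5} → lossless.
Decomposition 3: common = {A1, A3, A5}, closure = {A1, A2, A3, A4, A5} → lossless.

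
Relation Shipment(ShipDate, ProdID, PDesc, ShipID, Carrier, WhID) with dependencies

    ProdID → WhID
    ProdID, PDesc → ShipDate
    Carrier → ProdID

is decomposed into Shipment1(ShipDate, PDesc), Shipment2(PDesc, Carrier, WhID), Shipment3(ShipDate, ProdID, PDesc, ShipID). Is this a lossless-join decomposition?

Chase test. Columns are ShipDate, ProdID, PDesc, ShipID, Carrier, WhID; row i has aⱼ where attribute j ∈ Shipmenti, else bᵢⱼ.
Initial tableau (one row per fragment):
  row 1: a1 b12 a3 b14 b15 b16
  row 2: b21 b22 a3 b24 a5 a6
  row 3: a1 a2 a3 a4 b35 b36
No row becomes fully distinguished — the join is lossy.

No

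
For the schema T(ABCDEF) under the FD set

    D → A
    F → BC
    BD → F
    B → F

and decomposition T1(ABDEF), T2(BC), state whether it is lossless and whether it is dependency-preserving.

lossless and dependency-preserving

Lossless test: (B)⁺ = {BCF}, which contains all of one fragment — lossless.
Dependency preservation: F → BC is not contained in any single fragment, but the restricted closure of its left-hand side across the fragments still reaches the right-hand side; the remaining FDs each lie inside some fragment. All dependencies are preserved.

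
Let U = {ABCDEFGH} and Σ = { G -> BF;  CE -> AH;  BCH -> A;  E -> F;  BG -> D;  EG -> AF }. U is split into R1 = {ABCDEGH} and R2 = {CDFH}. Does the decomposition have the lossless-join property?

Common attributes: R1 ∩ R2 = {CDH}.
No dependency enlarges {CDH}, so (CDH)⁺ = {CDH}.
The closure contains neither all of R1 = {ABCDEGH} nor all of R2 = {CDFH}, so the common attributes are not a superkey of either fragment. The join is lossy.

No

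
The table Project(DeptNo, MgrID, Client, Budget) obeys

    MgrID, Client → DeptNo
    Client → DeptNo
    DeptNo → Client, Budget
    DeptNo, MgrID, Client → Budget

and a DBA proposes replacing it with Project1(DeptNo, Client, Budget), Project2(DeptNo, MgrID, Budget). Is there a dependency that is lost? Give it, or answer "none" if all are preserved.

MgrID, Client → DeptNo: restricted closure across fragments reaches DeptNo.
Client → DeptNo lies within Project1.
DeptNo → Client, Budget lies within Project1.
DeptNo, MgrID, Client → Budget: restricted closure across fragments reaches Budget.
Every dependency is enforceable on the fragments, so the decomposition is dependency-preserving.

none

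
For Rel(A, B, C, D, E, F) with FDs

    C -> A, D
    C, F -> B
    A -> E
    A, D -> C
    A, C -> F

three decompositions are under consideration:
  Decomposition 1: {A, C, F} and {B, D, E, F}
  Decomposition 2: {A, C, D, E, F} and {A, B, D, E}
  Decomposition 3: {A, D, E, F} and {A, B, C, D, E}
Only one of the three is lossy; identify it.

Decomposition 1: common = {F}, closure = {F} → lossy.
Decomposition 2: common = {A, D, E}, closure = {A, B, C, D, E, F} → lossless.
Decomposition 3: common = {A, D, E}, closure = {A, B, C, D, E, F} → lossless.

Decomposition 1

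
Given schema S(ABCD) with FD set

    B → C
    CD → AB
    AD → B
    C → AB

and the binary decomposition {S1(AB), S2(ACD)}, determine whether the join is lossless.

Common attributes: S1 ∩ S2 = {A}.
No dependency enlarges {A}, so (A)⁺ = {A}.
The closure contains neither all of S1 = {AB} nor all of S2 = {ACD}, so the common attributes are not a superkey of either fragment. The join is lossy.

No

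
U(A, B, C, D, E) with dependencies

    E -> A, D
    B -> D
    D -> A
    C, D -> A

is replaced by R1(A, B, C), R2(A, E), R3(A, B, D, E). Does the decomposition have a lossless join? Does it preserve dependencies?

Lossless test (chase): Rows 2 and 3 agree on E; apply E→A, D and equate their A, D entries. Rows 1 and 3 agree on B; apply B→D and equate their D entries. No row becomes fully distinguished — the join is lossy.
Dependency preservation: C, D → A is not contained in any single fragment, but the restricted closure of its left-hand side across the fragments still reaches the right-hand side; the remaining FDs each lie inside some fragment. All dependencies are preserved.

lossy but dependency-preserving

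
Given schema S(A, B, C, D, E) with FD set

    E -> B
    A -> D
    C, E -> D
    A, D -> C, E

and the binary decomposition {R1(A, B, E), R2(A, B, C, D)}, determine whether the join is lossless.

Common attributes: R1 ∩ R2 = {A, B}.
Closure of {A, B}: A → D applies, adding D; A, D → C, E applies, adding C, E. So (A, B)⁺ = {A, B, C, D, E}.
This closure contains every attribute of R1, so R1 ∩ R2 → R1. The join is lossless.

Yes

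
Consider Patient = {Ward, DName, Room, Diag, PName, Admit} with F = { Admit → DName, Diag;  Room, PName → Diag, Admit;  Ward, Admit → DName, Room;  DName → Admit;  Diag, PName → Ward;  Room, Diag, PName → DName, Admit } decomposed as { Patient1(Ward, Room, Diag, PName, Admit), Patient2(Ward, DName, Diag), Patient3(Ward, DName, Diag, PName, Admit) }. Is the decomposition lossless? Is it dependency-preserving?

lossless and dependency-preserving

Lossless test (chase): Rows 1 and 3 agree on Admit; apply Admit→DName, Diag and equate their DName, Diag entries. Rows 1 and 3 agree on Ward, Admit; apply Ward, Admit→DName, Room and equate their DName, Room entries. Rows 1 and 2 agree on DName; apply DName→Admit and equate their Admit entries. Rows 1 and 2 agree on Ward, Admit; apply Ward, Admit→DName, Room and equate their DName, Room entries. Row 1 is now all distinguished symbols — the join is lossless.
Dependency preservation: Ward, Admit → DName, Room; Room, Diag, PName → DName, Admit are not contained in any single fragment, but the restricted closure of each left-hand side across the fragments still reaches the right-hand side; the remaining FDs each lie inside some fragment. All dependencies are preserved.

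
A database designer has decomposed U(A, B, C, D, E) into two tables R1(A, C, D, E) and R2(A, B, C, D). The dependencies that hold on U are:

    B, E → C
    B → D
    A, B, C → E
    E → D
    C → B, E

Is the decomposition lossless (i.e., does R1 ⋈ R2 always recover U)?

Yes

Common attributes: R1 ∩ R2 = {A, C, D}.
Closure of {A, C, D}: C → B, E applies, adding B, E. So (A, C, D)⁺ = {A, B, C, D, E}.
This closure contains every attribute of R1, so R1 ∩ R2 → R1. The join is lossless.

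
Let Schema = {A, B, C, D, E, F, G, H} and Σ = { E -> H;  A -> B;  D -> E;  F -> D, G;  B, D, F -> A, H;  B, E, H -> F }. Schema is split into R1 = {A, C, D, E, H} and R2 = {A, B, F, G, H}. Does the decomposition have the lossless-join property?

Common attributes: R1 ∩ R2 = {A, H}.
Closure of {A, H}: A → B applies, adding B. So (A, H)⁺ = {A, B, H}.
The closure contains neither all of R1 = {A, C, D, E, H} nor all of R2 = {A, B, F, G, H}, so the common attributes are not a superkey of either fragment. The join is lossy.

No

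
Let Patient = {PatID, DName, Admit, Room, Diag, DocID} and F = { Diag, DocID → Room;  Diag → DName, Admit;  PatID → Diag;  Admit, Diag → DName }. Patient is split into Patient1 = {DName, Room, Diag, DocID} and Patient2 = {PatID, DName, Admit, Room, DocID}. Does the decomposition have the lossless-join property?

Common attributes: Patient1 ∩ Patient2 = {DName, Room, DocID}.
No dependency enlarges {DName, Room, DocID}, so (DName, Room, DocID)⁺ = {DName, Room, DocID}.
The closure contains neither all of Patient1 = {DName, Room, Diag, DocID} nor all of Patient2 = {PatID, DName, Admit, Room, DocID}, so the common attributes are not a superkey of either fragment. The join is lossy.

No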